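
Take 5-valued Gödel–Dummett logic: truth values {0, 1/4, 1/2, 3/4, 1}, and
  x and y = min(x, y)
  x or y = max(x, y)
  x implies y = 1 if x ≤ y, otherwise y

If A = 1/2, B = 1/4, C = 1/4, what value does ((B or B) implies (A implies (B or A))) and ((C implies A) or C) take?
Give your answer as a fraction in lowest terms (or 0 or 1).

B or B = 1/4 or 1/4 = 1/4
B or A = 1/4 or 1/2 = 1/2
A implies (B or A) = 1/2 implies 1/2 = 1
(B or B) implies (A implies (B or A)) = 1/4 implies 1 = 1
C implies A = 1/4 implies 1/2 = 1
(C implies A) or C = 1 or 1/4 = 1
((B or B) implies (A implies (B or A))) and ((C implies A) or C) = 1 and 1 = 1

1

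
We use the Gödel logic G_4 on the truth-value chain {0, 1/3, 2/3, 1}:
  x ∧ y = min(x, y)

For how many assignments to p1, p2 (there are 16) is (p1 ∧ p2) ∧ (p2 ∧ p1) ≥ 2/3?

4

p1 = 0, p2 = 0 ↦ 0  <
p1 = 0, p2 = 1/3 ↦ 0  <
p1 = 0, p2 = 2/3 ↦ 0  <
p1 = 0, p2 = 1 ↦ 0  <
p1 = 1/3, p2 = 0 ↦ 0  <
p1 = 1/3, p2 = 1/3 ↦ 1/3  <
p1 = 1/3, p2 = 2/3 ↦ 1/3  <
p1 = 1/3, p2 = 1 ↦ 1/3  <
p1 = 2/3, p2 = 0 ↦ 0  <
p1 = 2/3, p2 = 1/3 ↦ 1/3  <
p1 = 2/3, p2 = 2/3 ↦ 2/3  ≥
p1 = 2/3, p2 = 1 ↦ 2/3  ≥
p1 = 1, p2 = 0 ↦ 0  <
p1 = 1, p2 = 1/3 ↦ 1/3  <
p1 = 1, p2 = 2/3 ↦ 2/3  ≥
p1 = 1, p2 = 1 ↦ 1  ≥
So 4 of the 16 assignments meet the threshold.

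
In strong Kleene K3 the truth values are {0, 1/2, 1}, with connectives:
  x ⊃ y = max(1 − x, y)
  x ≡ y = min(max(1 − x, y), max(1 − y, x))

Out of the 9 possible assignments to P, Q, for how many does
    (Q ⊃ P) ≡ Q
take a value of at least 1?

1

P = 0, Q = 0 ↦ 0  <
P = 0, Q = 1/2 ↦ 1/2  <
P = 0, Q = 1 ↦ 0  <
P = 1/2, Q = 0 ↦ 0  <
P = 1/2, Q = 1/2 ↦ 1/2  <
P = 1/2, Q = 1 ↦ 1/2  <
P = 1, Q = 0 ↦ 0  <
P = 1, Q = 1/2 ↦ 1/2  <
P = 1, Q = 1 ↦ 1  ≥
So 1 of the 9 assignments meets the threshold.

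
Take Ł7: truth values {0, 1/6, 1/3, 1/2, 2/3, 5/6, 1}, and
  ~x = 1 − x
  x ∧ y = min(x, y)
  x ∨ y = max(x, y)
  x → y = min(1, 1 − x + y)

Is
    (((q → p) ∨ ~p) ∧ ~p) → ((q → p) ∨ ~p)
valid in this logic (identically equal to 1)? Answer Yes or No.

At p = 1, q = 1/3, for instance:
q → p = 1/3 → 1 = 1
~p = ~1 = 0
(q → p) ∨ ~p = 1 ∨ 0 = 1
~p = ~1 = 0
((q → p) ∨ ~p) ∧ ~p = 1 ∧ 0 = 0
(((q → p) ∨ ~p) ∧ ~p) → ((q → p) ∨ ~p) = 0 → 1 = 1
and checking the remaining 48 assignments likewise gives ≥ 1 in every case.

Yes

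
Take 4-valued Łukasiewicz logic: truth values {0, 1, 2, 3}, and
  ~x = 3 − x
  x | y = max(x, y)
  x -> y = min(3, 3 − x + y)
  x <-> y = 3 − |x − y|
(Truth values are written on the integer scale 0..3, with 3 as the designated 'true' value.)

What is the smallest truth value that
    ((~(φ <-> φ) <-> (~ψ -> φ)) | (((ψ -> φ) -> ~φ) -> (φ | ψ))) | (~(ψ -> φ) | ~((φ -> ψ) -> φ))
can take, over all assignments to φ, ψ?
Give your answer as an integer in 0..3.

2

Take φ = 1, ψ = 0:
φ <-> φ = 1 <-> 1 = 3
~(φ <-> φ) = ~3 = 0
~ψ = ~0 = 3
~ψ -> φ = 3 -> 1 = 1
~(φ <-> φ) <-> (~ψ -> φ) = 0 <-> 1 = 2
ψ -> φ = 0 -> 1 = 3
~φ = ~1 = 2
(ψ -> φ) -> ~φ = 3 -> 2 = 2
φ | ψ = 1 | 0 = 1
((ψ -> φ) -> ~φ) -> (φ | ψ) = 2 -> 1 = 2
(~(φ <-> φ) <-> (~ψ -> φ)) | (((ψ -> φ) -> ~φ) -> (φ | ψ)) = 2 | 2 = 2
ψ -> φ = 0 -> 1 = 3
~(ψ -> φ) = ~3 = 0
φ -> ψ = 1 -> 0 = 2
(φ -> ψ) -> φ = 2 -> 1 = 2
~((φ -> ψ) -> φ) = ~2 = 1
~(ψ -> φ) | ~((φ -> ψ) -> φ) = 0 | 1 = 1
((~(φ <-> φ) <-> (~ψ -> φ)) | (((ψ -> φ) -> ~φ) -> (φ | ψ))) | (~(ψ -> φ) | ~((φ -> ψ) -> φ)) = 2 | 1 = 2
No assignment yields a value below 2, so this is the minimum.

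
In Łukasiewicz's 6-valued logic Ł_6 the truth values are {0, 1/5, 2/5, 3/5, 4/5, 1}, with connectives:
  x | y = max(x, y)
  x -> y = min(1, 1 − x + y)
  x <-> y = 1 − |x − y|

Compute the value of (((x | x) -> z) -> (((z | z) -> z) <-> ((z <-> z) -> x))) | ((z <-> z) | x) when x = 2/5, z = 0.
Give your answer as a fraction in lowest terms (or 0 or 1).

1

x | x = 2/5 | 2/5 = 2/5
(x | x) -> z = 2/5 -> 0 = 3/5
z | z = 0 | 0 = 0
(z | z) -> z = 0 -> 0 = 1
z <-> z = 0 <-> 0 = 1
(z <-> z) -> x = 1 -> 2/5 = 2/5
((z | z) -> z) <-> ((z <-> z) -> x) = 1 <-> 2/5 = 2/5
((x | x) -> z) -> (((z | z) -> z) <-> ((z <-> z) -> x)) = 3/5 -> 2/5 = 4/5
z <-> z = 0 <-> 0 = 1
(z <-> z) | x = 1 | 2/5 = 1
(((x | x) -> z) -> (((z | z) -> z) <-> ((z <-> z) -> x))) | ((z <-> z) | x) = 4/5 | 1 = 1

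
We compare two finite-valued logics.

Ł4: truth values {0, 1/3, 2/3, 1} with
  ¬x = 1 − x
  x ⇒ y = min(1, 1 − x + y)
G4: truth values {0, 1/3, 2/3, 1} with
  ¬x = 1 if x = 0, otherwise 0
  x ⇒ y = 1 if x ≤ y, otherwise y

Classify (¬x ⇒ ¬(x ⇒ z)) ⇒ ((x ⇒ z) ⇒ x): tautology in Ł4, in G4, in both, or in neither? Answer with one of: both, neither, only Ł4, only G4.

only Ł4

In Ł4: every assignment gives 1 — tautology.
In G4: at x = 1/3, z = 1/3 the value is 1/3 — not a tautology.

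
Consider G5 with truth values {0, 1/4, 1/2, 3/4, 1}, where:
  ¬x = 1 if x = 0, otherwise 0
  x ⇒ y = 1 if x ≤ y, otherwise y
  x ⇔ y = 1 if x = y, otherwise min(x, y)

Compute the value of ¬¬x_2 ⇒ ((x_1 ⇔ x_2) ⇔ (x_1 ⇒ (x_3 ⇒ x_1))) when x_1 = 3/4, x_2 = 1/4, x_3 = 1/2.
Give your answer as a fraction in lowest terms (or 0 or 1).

¬x_2 = ¬1/4 = 0
¬¬x_2 = ¬0 = 1
x_1 ⇔ x_2 = 3/4 ⇔ 1/4 = 1/4
x_3 ⇒ x_1 = 1/2 ⇒ 3/4 = 1
x_1 ⇒ (x_3 ⇒ x_1) = 3/4 ⇒ 1 = 1
(x_1 ⇔ x_2) ⇔ (x_1 ⇒ (x_3 ⇒ x_1)) = 1/4 ⇔ 1 = 1/4
¬¬x_2 ⇒ ((x_1 ⇔ x_2) ⇔ (x_1 ⇒ (x_3 ⇒ x_1))) = 1 ⇒ 1/4 = 1/4

1/4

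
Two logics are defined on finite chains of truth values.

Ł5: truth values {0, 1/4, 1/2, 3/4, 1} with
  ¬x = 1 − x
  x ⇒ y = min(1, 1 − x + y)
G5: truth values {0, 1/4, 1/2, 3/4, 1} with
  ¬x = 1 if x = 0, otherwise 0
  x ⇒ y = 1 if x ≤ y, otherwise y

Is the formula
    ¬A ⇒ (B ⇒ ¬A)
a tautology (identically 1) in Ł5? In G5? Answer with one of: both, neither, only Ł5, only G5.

In Ł5: every assignment gives 1 — tautology.
In G5: every assignment gives 1 — tautology.

both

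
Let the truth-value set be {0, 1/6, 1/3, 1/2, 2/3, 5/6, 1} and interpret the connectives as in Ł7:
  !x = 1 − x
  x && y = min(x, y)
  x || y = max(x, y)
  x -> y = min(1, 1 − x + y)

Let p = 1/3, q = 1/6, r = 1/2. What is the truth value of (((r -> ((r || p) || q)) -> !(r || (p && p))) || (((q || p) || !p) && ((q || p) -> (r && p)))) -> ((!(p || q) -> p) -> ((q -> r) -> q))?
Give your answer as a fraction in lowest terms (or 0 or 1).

r || p = 1/2 || 1/3 = 1/2
(r || p) || q = 1/2 || 1/6 = 1/2
r -> ((r || p) || q) = 1/2 -> 1/2 = 1
p && p = 1/3 && 1/3 = 1/3
r || (p && p) = 1/2 || 1/3 = 1/2
!(r || (p && p)) = !1/2 = 1/2
(r -> ((r || p) || q)) -> !(r || (p && p)) = 1 -> 1/2 = 1/2
q || p = 1/6 || 1/3 = 1/3
!p = !1/3 = 2/3
(q || p) || !p = 1/3 || 2/3 = 2/3
q || p = 1/6 || 1/3 = 1/3
r && p = 1/2 && 1/3 = 1/3
(q || p) -> (r && p) = 1/3 -> 1/3 = 1
((q || p) || !p) && ((q || p) -> (r && p)) = 2/3 && 1 = 2/3
((r -> ((r || p) || q)) -> !(r || (p && p))) || (((q || p) || !p) && ((q || p) -> (r && p))) = 1/2 || 2/3 = 2/3
p || q = 1/3 || 1/6 = 1/3
!(p || q) = !1/3 = 2/3
!(p || q) -> p = 2/3 -> 1/3 = 2/3
q -> r = 1/6 -> 1/2 = 1
(q -> r) -> q = 1 -> 1/6 = 1/6
(!(p || q) -> p) -> ((q -> r) -> q) = 2/3 -> 1/6 = 1/2
(((r -> ((r || p) || q)) -> !(r || (p && p))) || (((q || p) || !p) && ((q || p) -> (r && p)))) -> ((!(p || q) -> p) -> ((q -> r) -> q)) = 2/3 -> 1/2 = 5/6

5/6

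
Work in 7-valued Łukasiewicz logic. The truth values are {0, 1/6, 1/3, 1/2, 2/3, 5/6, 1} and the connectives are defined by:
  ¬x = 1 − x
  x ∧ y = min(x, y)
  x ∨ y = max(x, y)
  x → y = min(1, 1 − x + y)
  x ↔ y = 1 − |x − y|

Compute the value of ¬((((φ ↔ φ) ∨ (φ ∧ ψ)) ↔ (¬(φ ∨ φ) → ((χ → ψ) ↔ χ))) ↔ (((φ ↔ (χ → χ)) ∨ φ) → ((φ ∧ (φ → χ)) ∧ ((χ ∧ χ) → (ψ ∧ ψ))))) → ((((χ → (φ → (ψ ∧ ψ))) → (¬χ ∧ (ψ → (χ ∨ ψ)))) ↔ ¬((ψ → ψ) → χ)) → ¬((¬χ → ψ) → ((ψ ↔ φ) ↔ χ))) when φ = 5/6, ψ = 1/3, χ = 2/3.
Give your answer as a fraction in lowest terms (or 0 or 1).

1

φ ↔ φ = 5/6 ↔ 5/6 = 1
φ ∧ ψ = 5/6 ∧ 1/3 = 1/3
(φ ↔ φ) ∨ (φ ∧ ψ) = 1 ∨ 1/3 = 1
φ ∨ φ = 5/6 ∨ 5/6 = 5/6
¬(φ ∨ φ) = ¬5/6 = 1/6
χ → ψ = 2/3 → 1/3 = 2/3
(χ → ψ) ↔ χ = 2/3 ↔ 2/3 = 1
¬(φ ∨ φ) → ((χ → ψ) ↔ χ) = 1/6 → 1 = 1
((φ ↔ φ) ∨ (φ ∧ ψ)) ↔ (¬(φ ∨ φ) → ((χ → ψ) ↔ χ)) = 1 ↔ 1 = 1
χ → χ = 2/3 → 2/3 = 1
φ ↔ (χ → χ) = 5/6 ↔ 1 = 5/6
(φ ↔ (χ → χ)) ∨ φ = 5/6 ∨ 5/6 = 5/6
φ → χ = 5/6 → 2/3 = 5/6
φ ∧ (φ → χ) = 5/6 ∧ 5/6 = 5/6
χ ∧ χ = 2/3 ∧ 2/3 = 2/3
ψ ∧ ψ = 1/3 ∧ 1/3 = 1/3
(χ ∧ χ) → (ψ ∧ ψ) = 2/3 → 1/3 = 2/3
(φ ∧ (φ → χ)) ∧ ((χ ∧ χ) → (ψ ∧ ψ)) = 5/6 ∧ 2/3 = 2/3
((φ ↔ (χ → χ)) ∨ φ) → ((φ ∧ (φ → χ)) ∧ ((χ ∧ χ) → (ψ ∧ ψ))) = 5/6 → 2/3 = 5/6
(((φ ↔ φ) ∨ (φ ∧ ψ)) ↔ (¬(φ ∨ φ) → ((χ → ψ) ↔ χ))) ↔ (((φ ↔ (χ → χ)) ∨ φ) → ((φ ∧ (φ → χ)) ∧ ((χ ∧ χ) → (ψ ∧ ψ)))) = 1 ↔ 5/6 = 5/6
¬((((φ ↔ φ) ∨ (φ ∧ ψ)) ↔ (¬(φ ∨ φ) → ((χ → ψ) ↔ χ))) ↔ (((φ ↔ (χ → χ)) ∨ φ) → ((φ ∧ (φ → χ)) ∧ ((χ ∧ χ) → (ψ ∧ ψ))))) = ¬5/6 = 1/6
ψ ∧ ψ = 1/3 ∧ 1/3 = 1/3
φ → (ψ ∧ ψ) = 5/6 → 1/3 = 1/2
χ → (φ → (ψ ∧ ψ)) = 2/3 → 1/2 = 5/6
¬χ = ¬2/3 = 1/3
χ ∨ ψ = 2/3 ∨ 1/3 = 2/3
ψ → (χ ∨ ψ) = 1/3 → 2/3 = 1
¬χ ∧ (ψ → (χ ∨ ψ)) = 1/3 ∧ 1 = 1/3
(χ → (φ → (ψ ∧ ψ))) → (¬χ ∧ (ψ → (χ ∨ ψ))) = 5/6 → 1/3 = 1/2
ψ → ψ = 1/3 → 1/3 = 1
(ψ → ψ) → χ = 1 → 2/3 = 2/3
¬((ψ → ψ) → χ) = ¬2/3 = 1/3
((χ → (φ → (ψ ∧ ψ))) → (¬χ ∧ (ψ → (χ ∨ ψ)))) ↔ ¬((ψ → ψ) → χ) = 1/2 ↔ 1/3 = 5/6
¬χ = ¬2/3 = 1/3
¬χ → ψ = 1/3 → 1/3 = 1
ψ ↔ φ = 1/3 ↔ 5/6 = 1/2
(ψ ↔ φ) ↔ χ = 1/2 ↔ 2/3 = 5/6
(¬χ → ψ) → ((ψ ↔ φ) ↔ χ) = 1 → 5/6 = 5/6
¬((¬χ → ψ) → ((ψ ↔ φ) ↔ χ)) = ¬5/6 = 1/6
(((χ → (φ → (ψ ∧ ψ))) → (¬χ ∧ (ψ → (χ ∨ ψ)))) ↔ ¬((ψ → ψ) → χ)) → ¬((¬χ → ψ) → ((ψ ↔ φ) ↔ χ)) = 5/6 → 1/6 = 1/3
¬((((φ ↔ φ) ∨ (φ ∧ ψ)) ↔ (¬(φ ∨ φ) → ((χ → ψ) ↔ χ))) ↔ (((φ ↔ (χ → χ)) ∨ φ) → ((φ ∧ (φ → χ)) ∧ ((χ ∧ χ) → (ψ ∧ ψ))))) → ((((χ → (φ → (ψ ∧ ψ))) → (¬χ ∧ (ψ → (χ ∨ ψ)))) ↔ ¬((ψ → ψ) → χ)) → ¬((¬χ → ψ) → ((ψ ↔ φ) ↔ χ))) = 1/6 → 1/3 = 1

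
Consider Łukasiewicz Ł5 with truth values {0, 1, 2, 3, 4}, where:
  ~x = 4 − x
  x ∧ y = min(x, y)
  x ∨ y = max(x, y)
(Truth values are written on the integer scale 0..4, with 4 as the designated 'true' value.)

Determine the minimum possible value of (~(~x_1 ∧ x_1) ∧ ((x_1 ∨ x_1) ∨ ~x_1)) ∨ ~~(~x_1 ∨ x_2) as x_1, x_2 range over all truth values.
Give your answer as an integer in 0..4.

2

Take x_1 = 2, x_2 = 0:
~x_1 = ~2 = 2
~x_1 ∧ x_1 = 2 ∧ 2 = 2
~(~x_1 ∧ x_1) = ~2 = 2
x_1 ∨ x_1 = 2 ∨ 2 = 2
~x_1 = ~2 = 2
(x_1 ∨ x_1) ∨ ~x_1 = 2 ∨ 2 = 2
~(~x_1 ∧ x_1) ∧ ((x_1 ∨ x_1) ∨ ~x_1) = 2 ∧ 2 = 2
~x_1 = ~2 = 2
~x_1 ∨ x_2 = 2 ∨ 0 = 2
~(~x_1 ∨ x_2) = ~2 = 2
~~(~x_1 ∨ x_2) = ~2 = 2
(~(~x_1 ∧ x_1) ∧ ((x_1 ∨ x_1) ∨ ~x_1)) ∨ ~~(~x_1 ∨ x_2) = 2 ∨ 2 = 2
No assignment yields a value below 2, so this is the minimum.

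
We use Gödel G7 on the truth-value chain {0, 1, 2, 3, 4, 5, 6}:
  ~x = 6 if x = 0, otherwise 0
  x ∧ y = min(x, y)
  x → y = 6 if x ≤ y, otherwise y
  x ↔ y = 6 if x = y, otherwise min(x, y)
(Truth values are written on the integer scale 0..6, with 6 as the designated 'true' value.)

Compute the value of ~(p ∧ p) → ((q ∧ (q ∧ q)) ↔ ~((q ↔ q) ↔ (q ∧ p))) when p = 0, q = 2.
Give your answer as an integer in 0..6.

p ∧ p = 0 ∧ 0 = 0
~(p ∧ p) = ~0 = 6
q ∧ q = 2 ∧ 2 = 2
q ∧ (q ∧ q) = 2 ∧ 2 = 2
q ↔ q = 2 ↔ 2 = 6
q ∧ p = 2 ∧ 0 = 0
(q ↔ q) ↔ (q ∧ p) = 6 ↔ 0 = 0
~((q ↔ q) ↔ (q ∧ p)) = ~0 = 6
(q ∧ (q ∧ q)) ↔ ~((q ↔ q) ↔ (q ∧ p)) = 2 ↔ 6 = 2
~(p ∧ p) → ((q ∧ (q ∧ q)) ↔ ~((q ↔ q) ↔ (q ∧ p))) = 6 → 2 = 2

2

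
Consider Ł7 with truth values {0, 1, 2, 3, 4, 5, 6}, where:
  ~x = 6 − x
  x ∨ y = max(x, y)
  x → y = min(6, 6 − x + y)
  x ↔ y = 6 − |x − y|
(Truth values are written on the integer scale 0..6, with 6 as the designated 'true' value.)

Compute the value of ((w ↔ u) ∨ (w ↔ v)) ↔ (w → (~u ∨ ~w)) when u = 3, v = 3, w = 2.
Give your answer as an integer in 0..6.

5

w ↔ u = 2 ↔ 3 = 5
w ↔ v = 2 ↔ 3 = 5
(w ↔ u) ∨ (w ↔ v) = 5 ∨ 5 = 5
~u = ~3 = 3
~w = ~2 = 4
~u ∨ ~w = 3 ∨ 4 = 4
w → (~u ∨ ~w) = 2 → 4 = 6
((w ↔ u) ∨ (w ↔ v)) ↔ (w → (~u ∨ ~w)) = 5 ↔ 6 = 5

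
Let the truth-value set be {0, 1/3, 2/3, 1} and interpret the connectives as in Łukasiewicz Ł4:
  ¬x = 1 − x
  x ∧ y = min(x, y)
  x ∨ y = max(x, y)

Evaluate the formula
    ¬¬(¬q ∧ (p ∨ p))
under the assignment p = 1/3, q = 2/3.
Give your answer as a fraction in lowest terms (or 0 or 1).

¬q = ¬2/3 = 1/3
p ∨ p = 1/3 ∨ 1/3 = 1/3
¬q ∧ (p ∨ p) = 1/3 ∧ 1/3 = 1/3
¬(¬q ∧ (p ∨ p)) = ¬1/3 = 2/3
¬¬(¬q ∧ (p ∨ p)) = ¬2/3 = 1/3

1/3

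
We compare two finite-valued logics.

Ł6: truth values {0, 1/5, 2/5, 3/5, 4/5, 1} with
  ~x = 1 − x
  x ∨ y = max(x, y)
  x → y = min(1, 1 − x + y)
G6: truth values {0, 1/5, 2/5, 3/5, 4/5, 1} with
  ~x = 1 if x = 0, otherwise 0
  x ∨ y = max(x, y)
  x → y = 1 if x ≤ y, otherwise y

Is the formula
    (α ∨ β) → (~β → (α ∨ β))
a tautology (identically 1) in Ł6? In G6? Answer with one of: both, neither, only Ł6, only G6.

both

In Ł6: every assignment gives 1 — tautology.
In G6: every assignment gives 1 — tautology.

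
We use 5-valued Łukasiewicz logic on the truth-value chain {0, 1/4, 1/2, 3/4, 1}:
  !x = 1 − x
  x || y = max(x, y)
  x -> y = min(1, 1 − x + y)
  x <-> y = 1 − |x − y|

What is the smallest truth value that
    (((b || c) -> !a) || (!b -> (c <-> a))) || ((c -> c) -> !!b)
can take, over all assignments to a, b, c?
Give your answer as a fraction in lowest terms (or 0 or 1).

1/2

Take a = 1/2, b = 0, c = 1:
b || c = 0 || 1 = 1
!a = !1/2 = 1/2
(b || c) -> !a = 1 -> 1/2 = 1/2
!b = !0 = 1
c <-> a = 1 <-> 1/2 = 1/2
!b -> (c <-> a) = 1 -> 1/2 = 1/2
((b || c) -> !a) || (!b -> (c <-> a)) = 1/2 || 1/2 = 1/2
c -> c = 1 -> 1 = 1
!b = !0 = 1
!!b = !1 = 0
(c -> c) -> !!b = 1 -> 0 = 0
(((b || c) -> !a) || (!b -> (c <-> a))) || ((c -> c) -> !!b) = 1/2 || 0 = 1/2
No assignment yields a value below 1/2, so this is the minimum.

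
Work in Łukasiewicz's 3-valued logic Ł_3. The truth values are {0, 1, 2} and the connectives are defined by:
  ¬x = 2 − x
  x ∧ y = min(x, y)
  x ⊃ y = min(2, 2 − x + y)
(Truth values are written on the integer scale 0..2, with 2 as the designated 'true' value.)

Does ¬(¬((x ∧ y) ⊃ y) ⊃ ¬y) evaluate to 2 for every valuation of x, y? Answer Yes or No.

Counterexample: take x = 0, y = 0.
x ∧ y = 0 ∧ 0 = 0
(x ∧ y) ⊃ y = 0 ⊃ 0 = 2
¬((x ∧ y) ⊃ y) = ¬2 = 0
¬y = ¬0 = 2
¬((x ∧ y) ⊃ y) ⊃ ¬y = 0 ⊃ 2 = 2
¬(¬((x ∧ y) ⊃ y) ⊃ ¬y) = ¬2 = 0
This gives 0 ≠ 2.

No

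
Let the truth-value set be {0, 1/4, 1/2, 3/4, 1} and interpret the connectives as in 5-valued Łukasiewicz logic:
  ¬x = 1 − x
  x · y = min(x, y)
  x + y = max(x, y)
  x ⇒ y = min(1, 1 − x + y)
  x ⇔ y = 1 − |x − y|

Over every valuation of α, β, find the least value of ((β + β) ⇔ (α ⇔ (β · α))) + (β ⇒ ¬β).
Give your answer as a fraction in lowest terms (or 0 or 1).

Take α = 0, β = 3/4:
β + β = 3/4 + 3/4 = 3/4
β · α = 3/4 · 0 = 0
α ⇔ (β · α) = 0 ⇔ 0 = 1
(β + β) ⇔ (α ⇔ (β · α)) = 3/4 ⇔ 1 = 3/4
¬β = ¬3/4 = 1/4
β ⇒ ¬β = 3/4 ⇒ 1/4 = 1/2
((β + β) ⇔ (α ⇔ (β · α))) + (β ⇒ ¬β) = 3/4 + 1/2 = 3/4
No assignment yields a value below 3/4, so this is the minimum.

3/4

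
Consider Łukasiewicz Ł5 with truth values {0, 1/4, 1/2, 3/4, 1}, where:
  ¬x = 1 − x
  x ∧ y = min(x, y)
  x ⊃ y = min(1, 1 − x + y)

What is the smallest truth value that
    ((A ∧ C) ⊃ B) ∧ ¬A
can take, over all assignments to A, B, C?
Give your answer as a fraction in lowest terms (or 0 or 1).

0

Take A = 1, B = 0, C = 0:
A ∧ C = 1 ∧ 0 = 0
(A ∧ C) ⊃ B = 0 ⊃ 0 = 1
¬A = ¬1 = 0
((A ∧ C) ⊃ B) ∧ ¬A = 1 ∧ 0 = 0
No assignment yields a value below 0, so this is the minimum.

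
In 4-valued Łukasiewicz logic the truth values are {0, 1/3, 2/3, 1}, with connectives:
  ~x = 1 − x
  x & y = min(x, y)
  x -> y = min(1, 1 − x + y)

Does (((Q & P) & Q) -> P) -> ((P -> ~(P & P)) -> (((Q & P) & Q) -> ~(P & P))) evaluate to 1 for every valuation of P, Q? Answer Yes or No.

Yes

P = 0, Q = 0 ↦ 1
P = 0, Q = 1/3 ↦ 1
P = 0, Q = 2/3 ↦ 1
P = 0, Q = 1 ↦ 1
P = 1/3, Q = 0 ↦ 1
P = 1/3, Q = 1/3 ↦ 1
P = 1/3, Q = 2/3 ↦ 1
P = 1/3, Q = 1 ↦ 1
P = 2/3, Q = 0 ↦ 1
P = 2/3, Q = 1/3 ↦ 1
P = 2/3, Q = 2/3 ↦ 1
P = 2/3, Q = 1 ↦ 1
P = 1, Q = 0 ↦ 1
P = 1, Q = 1/3 ↦ 1
P = 1, Q = 2/3 ↦ 1
P = 1, Q = 1 ↦ 1
Every assignment gives a value ≥ 1.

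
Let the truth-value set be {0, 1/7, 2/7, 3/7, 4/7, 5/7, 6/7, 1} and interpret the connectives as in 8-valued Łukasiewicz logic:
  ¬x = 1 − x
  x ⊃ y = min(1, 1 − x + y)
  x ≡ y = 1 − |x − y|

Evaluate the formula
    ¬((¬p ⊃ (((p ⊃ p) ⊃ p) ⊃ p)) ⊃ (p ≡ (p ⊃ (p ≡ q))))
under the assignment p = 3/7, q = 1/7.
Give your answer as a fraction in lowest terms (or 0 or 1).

¬p = ¬3/7 = 4/7
p ⊃ p = 3/7 ⊃ 3/7 = 1
(p ⊃ p) ⊃ p = 1 ⊃ 3/7 = 3/7
((p ⊃ p) ⊃ p) ⊃ p = 3/7 ⊃ 3/7 = 1
¬p ⊃ (((p ⊃ p) ⊃ p) ⊃ p) = 4/7 ⊃ 1 = 1
p ≡ q = 3/7 ≡ 1/7 = 5/7
p ⊃ (p ≡ q) = 3/7 ⊃ 5/7 = 1
p ≡ (p ⊃ (p ≡ q)) = 3/7 ≡ 1 = 3/7
(¬p ⊃ (((p ⊃ p) ⊃ p) ⊃ p)) ⊃ (p ≡ (p ⊃ (p ≡ q))) = 1 ⊃ 3/7 = 3/7
¬((¬p ⊃ (((p ⊃ p) ⊃ p) ⊃ p)) ⊃ (p ≡ (p ⊃ (p ≡ q)))) = ¬3/7 = 4/7

4/7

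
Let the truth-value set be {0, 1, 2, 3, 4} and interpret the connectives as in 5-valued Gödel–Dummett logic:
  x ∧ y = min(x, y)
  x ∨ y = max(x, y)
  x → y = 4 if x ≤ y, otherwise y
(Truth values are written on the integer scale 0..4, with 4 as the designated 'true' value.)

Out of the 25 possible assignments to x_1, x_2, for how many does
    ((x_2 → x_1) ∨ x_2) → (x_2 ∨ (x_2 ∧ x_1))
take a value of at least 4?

value 4: 11 assignments (counts)
value 3: 2 assignments
value 2: 3 assignments
value 1: 4 assignments
value 0: 5 assignments
So 11 of the 25 assignments meet the threshold.

11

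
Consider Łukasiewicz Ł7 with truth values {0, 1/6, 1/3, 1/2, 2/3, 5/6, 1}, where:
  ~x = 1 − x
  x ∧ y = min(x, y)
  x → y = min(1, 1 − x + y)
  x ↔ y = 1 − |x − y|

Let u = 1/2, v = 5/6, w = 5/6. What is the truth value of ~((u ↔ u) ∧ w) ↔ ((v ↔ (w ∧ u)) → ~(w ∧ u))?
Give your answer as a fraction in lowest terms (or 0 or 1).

1/3

u ↔ u = 1/2 ↔ 1/2 = 1
(u ↔ u) ∧ w = 1 ∧ 5/6 = 5/6
~((u ↔ u) ∧ w) = ~5/6 = 1/6
w ∧ u = 5/6 ∧ 1/2 = 1/2
v ↔ (w ∧ u) = 5/6 ↔ 1/2 = 2/3
w ∧ u = 5/6 ∧ 1/2 = 1/2
~(w ∧ u) = ~1/2 = 1/2
(v ↔ (w ∧ u)) → ~(w ∧ u) = 2/3 → 1/2 = 5/6
~((u ↔ u) ∧ w) ↔ ((v ↔ (w ∧ u)) → ~(w ∧ u)) = 1/6 ↔ 5/6 = 1/3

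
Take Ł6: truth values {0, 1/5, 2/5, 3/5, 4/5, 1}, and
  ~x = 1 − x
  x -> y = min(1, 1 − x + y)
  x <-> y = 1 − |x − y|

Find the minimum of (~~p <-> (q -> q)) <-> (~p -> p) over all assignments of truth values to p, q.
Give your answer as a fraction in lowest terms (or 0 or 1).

3/5

Take p = 2/5, q = 0:
~p = ~2/5 = 3/5
~~p = ~3/5 = 2/5
q -> q = 0 -> 0 = 1
~~p <-> (q -> q) = 2/5 <-> 1 = 2/5
~p = ~2/5 = 3/5
~p -> p = 3/5 -> 2/5 = 4/5
(~~p <-> (q -> q)) <-> (~p -> p) = 2/5 <-> 4/5 = 3/5
No assignment yields a value below 3/5, so this is the minimum.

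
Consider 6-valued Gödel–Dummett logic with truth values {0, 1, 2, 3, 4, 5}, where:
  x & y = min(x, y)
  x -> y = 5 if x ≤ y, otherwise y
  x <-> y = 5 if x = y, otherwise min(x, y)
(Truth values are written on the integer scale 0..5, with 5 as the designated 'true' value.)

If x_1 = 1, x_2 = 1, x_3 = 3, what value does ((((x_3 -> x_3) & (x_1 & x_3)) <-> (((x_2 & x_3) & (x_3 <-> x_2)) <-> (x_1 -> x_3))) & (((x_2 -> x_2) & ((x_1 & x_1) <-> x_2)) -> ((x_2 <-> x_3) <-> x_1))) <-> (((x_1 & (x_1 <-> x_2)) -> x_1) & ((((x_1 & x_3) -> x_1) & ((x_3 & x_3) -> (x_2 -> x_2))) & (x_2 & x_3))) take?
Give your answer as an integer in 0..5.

x_3 -> x_3 = 3 -> 3 = 5
x_1 & x_3 = 1 & 3 = 1
(x_3 -> x_3) & (x_1 & x_3) = 5 & 1 = 1
x_2 & x_3 = 1 & 3 = 1
x_3 <-> x_2 = 3 <-> 1 = 1
(x_2 & x_3) & (x_3 <-> x_2) = 1 & 1 = 1
x_1 -> x_3 = 1 -> 3 = 5
((x_2 & x_3) & (x_3 <-> x_2)) <-> (x_1 -> x_3) = 1 <-> 5 = 1
((x_3 -> x_3) & (x_1 & x_3)) <-> (((x_2 & x_3) & (x_3 <-> x_2)) <-> (x_1 -> x_3)) = 1 <-> 1 = 5
x_2 -> x_2 = 1 -> 1 = 5
x_1 & x_1 = 1 & 1 = 1
(x_1 & x_1) <-> x_2 = 1 <-> 1 = 5
(x_2 -> x_2) & ((x_1 & x_1) <-> x_2) = 5 & 5 = 5
x_2 <-> x_3 = 1 <-> 3 = 1
(x_2 <-> x_3) <-> x_1 = 1 <-> 1 = 5
((x_2 -> x_2) & ((x_1 & x_1) <-> x_2)) -> ((x_2 <-> x_3) <-> x_1) = 5 -> 5 = 5
(((x_3 -> x_3) & (x_1 & x_3)) <-> (((x_2 & x_3) & (x_3 <-> x_2)) <-> (x_1 -> x_3))) & (((x_2 -> x_2) & ((x_1 & x_1) <-> x_2)) -> ((x_2 <-> x_3) <-> x_1)) = 5 & 5 = 5
x_1 <-> x_2 = 1 <-> 1 = 5
x_1 & (x_1 <-> x_2) = 1 & 5 = 1
(x_1 & (x_1 <-> x_2)) -> x_1 = 1 -> 1 = 5
x_1 & x_3 = 1 & 3 = 1
(x_1 & x_3) -> x_1 = 1 -> 1 = 5
x_3 & x_3 = 3 & 3 = 3
x_2 -> x_2 = 1 -> 1 = 5
(x_3 & x_3) -> (x_2 -> x_2) = 3 -> 5 = 5
((x_1 & x_3) -> x_1) & ((x_3 & x_3) -> (x_2 -> x_2)) = 5 & 5 = 5
x_2 & x_3 = 1 & 3 = 1
(((x_1 & x_3) -> x_1) & ((x_3 & x_3) -> (x_2 -> x_2))) & (x_2 & x_3) = 5 & 1 = 1
((x_1 & (x_1 <-> x_2)) -> x_1) & ((((x_1 & x_3) -> x_1) & ((x_3 & x_3) -> (x_2 -> x_2))) & (x_2 & x_3)) = 5 & 1 = 1
((((x_3 -> x_3) & (x_1 & x_3)) <-> (((x_2 & x_3) & (x_3 <-> x_2)) <-> (x_1 -> x_3))) & (((x_2 -> x_2) & ((x_1 & x_1) <-> x_2)) -> ((x_2 <-> x_3) <-> x_1))) <-> (((x_1 & (x_1 <-> x_2)) -> x_1) & ((((x_1 & x_3) -> x_1) & ((x_3 & x_3) -> (x_2 -> x_2))) & (x_2 & x_3))) = 5 <-> 1 = 1

1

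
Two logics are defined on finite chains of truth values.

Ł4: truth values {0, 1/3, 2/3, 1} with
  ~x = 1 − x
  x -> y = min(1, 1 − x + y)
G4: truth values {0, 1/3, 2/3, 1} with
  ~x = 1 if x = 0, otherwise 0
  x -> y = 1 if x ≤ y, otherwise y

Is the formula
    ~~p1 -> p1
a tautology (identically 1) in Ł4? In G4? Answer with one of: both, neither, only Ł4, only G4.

only Ł4

In Ł4: every assignment gives 1 — tautology.
In G4: at p1 = 1/3 the value is 1/3 — not a tautology.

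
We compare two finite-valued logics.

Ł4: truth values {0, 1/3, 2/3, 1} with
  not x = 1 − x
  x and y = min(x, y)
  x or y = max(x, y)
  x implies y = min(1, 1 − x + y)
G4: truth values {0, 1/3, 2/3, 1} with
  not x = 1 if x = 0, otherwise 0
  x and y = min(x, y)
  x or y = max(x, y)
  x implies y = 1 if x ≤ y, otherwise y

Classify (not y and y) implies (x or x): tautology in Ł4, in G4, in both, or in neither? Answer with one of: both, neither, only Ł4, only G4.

only G4

In Ł4: at x = 0, y = 1/3 the value is 2/3 — not a tautology.
In G4: every assignment gives 1 — tautology.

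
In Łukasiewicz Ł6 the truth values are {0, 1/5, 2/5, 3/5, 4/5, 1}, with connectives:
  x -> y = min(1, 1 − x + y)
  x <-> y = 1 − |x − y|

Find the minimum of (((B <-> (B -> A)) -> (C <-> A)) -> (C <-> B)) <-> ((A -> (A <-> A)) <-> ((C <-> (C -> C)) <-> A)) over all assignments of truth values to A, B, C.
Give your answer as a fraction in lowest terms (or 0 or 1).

0

Take A = 0, B = 2/5, C = 1:
B -> A = 2/5 -> 0 = 3/5
B <-> (B -> A) = 2/5 <-> 3/5 = 4/5
C <-> A = 1 <-> 0 = 0
(B <-> (B -> A)) -> (C <-> A) = 4/5 -> 0 = 1/5
C <-> B = 1 <-> 2/5 = 2/5
((B <-> (B -> A)) -> (C <-> A)) -> (C <-> B) = 1/5 -> 2/5 = 1
A <-> A = 0 <-> 0 = 1
A -> (A <-> A) = 0 -> 1 = 1
C -> C = 1 -> 1 = 1
C <-> (C -> C) = 1 <-> 1 = 1
(C <-> (C -> C)) <-> A = 1 <-> 0 = 0
(A -> (A <-> A)) <-> ((C <-> (C -> C)) <-> A) = 1 <-> 0 = 0
(((B <-> (B -> A)) -> (C <-> A)) -> (C <-> B)) <-> ((A -> (A <-> A)) <-> ((C <-> (C -> C)) <-> A)) = 1 <-> 0 = 0
No assignment yields a value below 0, so this is the minimum.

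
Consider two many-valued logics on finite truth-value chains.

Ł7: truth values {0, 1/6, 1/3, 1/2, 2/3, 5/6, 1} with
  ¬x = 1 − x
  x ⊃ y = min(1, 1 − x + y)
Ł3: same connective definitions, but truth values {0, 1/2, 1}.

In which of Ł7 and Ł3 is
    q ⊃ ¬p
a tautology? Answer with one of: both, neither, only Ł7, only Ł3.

In Ł7: at p = 1/6, q = 1 the value is 5/6 — not a tautology.
In Ł3: at p = 1/2, q = 1 the value is 1/2 — not a tautology.

neither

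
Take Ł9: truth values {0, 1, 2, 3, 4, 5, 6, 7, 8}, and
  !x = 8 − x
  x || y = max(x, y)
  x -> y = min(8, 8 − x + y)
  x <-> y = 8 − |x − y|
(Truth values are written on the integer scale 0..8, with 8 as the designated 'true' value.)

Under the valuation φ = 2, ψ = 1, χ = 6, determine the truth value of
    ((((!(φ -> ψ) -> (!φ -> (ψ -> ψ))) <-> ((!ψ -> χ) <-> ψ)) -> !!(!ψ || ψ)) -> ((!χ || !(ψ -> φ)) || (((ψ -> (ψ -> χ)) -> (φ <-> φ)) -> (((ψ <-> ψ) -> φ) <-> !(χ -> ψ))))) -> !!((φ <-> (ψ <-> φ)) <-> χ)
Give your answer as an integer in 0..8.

8

φ -> ψ = 2 -> 1 = 7
!(φ -> ψ) = !7 = 1
!φ = !2 = 6
ψ -> ψ = 1 -> 1 = 8
!φ -> (ψ -> ψ) = 6 -> 8 = 8
!(φ -> ψ) -> (!φ -> (ψ -> ψ)) = 1 -> 8 = 8
!ψ = !1 = 7
!ψ -> χ = 7 -> 6 = 7
(!ψ -> χ) <-> ψ = 7 <-> 1 = 2
(!(φ -> ψ) -> (!φ -> (ψ -> ψ))) <-> ((!ψ -> χ) <-> ψ) = 8 <-> 2 = 2
!ψ = !1 = 7
!ψ || ψ = 7 || 1 = 7
!(!ψ || ψ) = !7 = 1
!!(!ψ || ψ) = !1 = 7
((!(φ -> ψ) -> (!φ -> (ψ -> ψ))) <-> ((!ψ -> χ) <-> ψ)) -> !!(!ψ || ψ) = 2 -> 7 = 8
!χ = !6 = 2
ψ -> φ = 1 -> 2 = 8
!(ψ -> φ) = !8 = 0
!χ || !(ψ -> φ) = 2 || 0 = 2
ψ -> χ = 1 -> 6 = 8
ψ -> (ψ -> χ) = 1 -> 8 = 8
φ <-> φ = 2 <-> 2 = 8
(ψ -> (ψ -> χ)) -> (φ <-> φ) = 8 -> 8 = 8
ψ <-> ψ = 1 <-> 1 = 8
(ψ <-> ψ) -> φ = 8 -> 2 = 2
χ -> ψ = 6 -> 1 = 3
!(χ -> ψ) = !3 = 5
((ψ <-> ψ) -> φ) <-> !(χ -> ψ) = 2 <-> 5 = 5
((ψ -> (ψ -> χ)) -> (φ <-> φ)) -> (((ψ <-> ψ) -> φ) <-> !(χ -> ψ)) = 8 -> 5 = 5
(!χ || !(ψ -> φ)) || (((ψ -> (ψ -> χ)) -> (φ <-> φ)) -> (((ψ <-> ψ) -> φ) <-> !(χ -> ψ))) = 2 || 5 = 5
(((!(φ -> ψ) -> (!φ -> (ψ -> ψ))) <-> ((!ψ -> χ) <-> ψ)) -> !!(!ψ || ψ)) -> ((!χ || !(ψ -> φ)) || (((ψ -> (ψ -> χ)) -> (φ <-> φ)) -> (((ψ <-> ψ) -> φ) <-> !(χ -> ψ)))) = 8 -> 5 = 5
ψ <-> φ = 1 <-> 2 = 7
φ <-> (ψ <-> φ) = 2 <-> 7 = 3
(φ <-> (ψ <-> φ)) <-> χ = 3 <-> 6 = 5
!((φ <-> (ψ <-> φ)) <-> χ) = !5 = 3
!!((φ <-> (ψ <-> φ)) <-> χ) = !3 = 5
((((!(φ -> ψ) -> (!φ -> (ψ -> ψ))) <-> ((!ψ -> χ) <-> ψ)) -> !!(!ψ || ψ)) -> ((!χ || !(ψ -> φ)) || (((ψ -> (ψ -> χ)) -> (φ <-> φ)) -> (((ψ <-> ψ) -> φ) <-> !(χ -> ψ))))) -> !!((φ <-> (ψ <-> φ)) <-> χ) = 5 -> 5 = 8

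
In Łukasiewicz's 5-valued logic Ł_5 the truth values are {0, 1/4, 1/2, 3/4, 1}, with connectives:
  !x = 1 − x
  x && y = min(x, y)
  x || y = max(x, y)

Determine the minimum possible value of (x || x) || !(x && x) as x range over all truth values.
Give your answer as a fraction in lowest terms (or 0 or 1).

Take x = 1/2:
x || x = 1/2 || 1/2 = 1/2
x && x = 1/2 && 1/2 = 1/2
!(x && x) = !1/2 = 1/2
(x || x) || !(x && x) = 1/2 || 1/2 = 1/2
No assignment yields a value below 1/2, so this is the minimum.

1/2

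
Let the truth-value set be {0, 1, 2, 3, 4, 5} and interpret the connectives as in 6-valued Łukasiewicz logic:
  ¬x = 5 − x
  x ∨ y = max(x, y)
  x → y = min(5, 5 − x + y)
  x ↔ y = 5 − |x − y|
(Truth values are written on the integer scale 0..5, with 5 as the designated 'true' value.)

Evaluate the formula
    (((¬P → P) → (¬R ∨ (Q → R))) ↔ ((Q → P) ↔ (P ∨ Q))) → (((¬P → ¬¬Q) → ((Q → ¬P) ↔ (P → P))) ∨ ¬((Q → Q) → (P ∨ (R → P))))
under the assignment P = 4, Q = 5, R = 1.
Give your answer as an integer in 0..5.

1

¬P = ¬4 = 1
¬P → P = 1 → 4 = 5
¬R = ¬1 = 4
Q → R = 5 → 1 = 1
¬R ∨ (Q → R) = 4 ∨ 1 = 4
(¬P → P) → (¬R ∨ (Q → R)) = 5 → 4 = 4
Q → P = 5 → 4 = 4
P ∨ Q = 4 ∨ 5 = 5
(Q → P) ↔ (P ∨ Q) = 4 ↔ 5 = 4
((¬P → P) → (¬R ∨ (Q → R))) ↔ ((Q → P) ↔ (P ∨ Q)) = 4 ↔ 4 = 5
¬P = ¬4 = 1
¬Q = ¬5 = 0
¬¬Q = ¬0 = 5
¬P → ¬¬Q = 1 → 5 = 5
¬P = ¬4 = 1
Q → ¬P = 5 → 1 = 1
P → P = 4 → 4 = 5
(Q → ¬P) ↔ (P → P) = 1 ↔ 5 = 1
(¬P → ¬¬Q) → ((Q → ¬P) ↔ (P → P)) = 5 → 1 = 1
Q → Q = 5 → 5 = 5
R → P = 1 → 4 = 5
P ∨ (R → P) = 4 ∨ 5 = 5
(Q → Q) → (P ∨ (R → P)) = 5 → 5 = 5
¬((Q → Q) → (P ∨ (R → P))) = ¬5 = 0
((¬P → ¬¬Q) → ((Q → ¬P) ↔ (P → P))) ∨ ¬((Q → Q) → (P ∨ (R → P))) = 1 ∨ 0 = 1
(((¬P → P) → (¬R ∨ (Q → R))) ↔ ((Q → P) ↔ (P ∨ Q))) → (((¬P → ¬¬Q) → ((Q → ¬P) ↔ (P → P))) ∨ ¬((Q → Q) → (P ∨ (R → P)))) = 5 → 1 = 1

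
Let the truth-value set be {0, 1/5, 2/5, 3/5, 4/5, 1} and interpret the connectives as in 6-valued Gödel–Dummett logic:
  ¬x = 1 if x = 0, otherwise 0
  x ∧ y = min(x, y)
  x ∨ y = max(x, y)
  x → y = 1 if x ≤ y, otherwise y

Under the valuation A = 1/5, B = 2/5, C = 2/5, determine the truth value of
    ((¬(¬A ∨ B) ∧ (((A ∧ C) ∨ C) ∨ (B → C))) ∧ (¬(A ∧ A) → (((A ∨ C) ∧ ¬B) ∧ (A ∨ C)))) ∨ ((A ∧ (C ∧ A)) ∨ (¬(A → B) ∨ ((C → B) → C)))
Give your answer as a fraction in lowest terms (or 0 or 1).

2/5

¬A = ¬1/5 = 0
¬A ∨ B = 0 ∨ 2/5 = 2/5
¬(¬A ∨ B) = ¬2/5 = 0
A ∧ C = 1/5 ∧ 2/5 = 1/5
(A ∧ C) ∨ C = 1/5 ∨ 2/5 = 2/5
B → C = 2/5 → 2/5 = 1
((A ∧ C) ∨ C) ∨ (B → C) = 2/5 ∨ 1 = 1
¬(¬A ∨ B) ∧ (((A ∧ C) ∨ C) ∨ (B → C)) = 0 ∧ 1 = 0
A ∧ A = 1/5 ∧ 1/5 = 1/5
¬(A ∧ A) = ¬1/5 = 0
A ∨ C = 1/5 ∨ 2/5 = 2/5
¬B = ¬2/5 = 0
(A ∨ C) ∧ ¬B = 2/5 ∧ 0 = 0
A ∨ C = 1/5 ∨ 2/5 = 2/5
((A ∨ C) ∧ ¬B) ∧ (A ∨ C) = 0 ∧ 2/5 = 0
¬(A ∧ A) → (((A ∨ C) ∧ ¬B) ∧ (A ∨ C)) = 0 → 0 = 1
(¬(¬A ∨ B) ∧ (((A ∧ C) ∨ C) ∨ (B → C))) ∧ (¬(A ∧ A) → (((A ∨ C) ∧ ¬B) ∧ (A ∨ C))) = 0 ∧ 1 = 0
C ∧ A = 2/5 ∧ 1/5 = 1/5
A ∧ (C ∧ A) = 1/5 ∧ 1/5 = 1/5
A → B = 1/5 → 2/5 = 1
¬(A → B) = ¬1 = 0
C → B = 2/5 → 2/5 = 1
(C → B) → C = 1 → 2/5 = 2/5
¬(A → B) ∨ ((C → B) → C) = 0 ∨ 2/5 = 2/5
(A ∧ (C ∧ A)) ∨ (¬(A → B) ∨ ((C → B) → C)) = 1/5 ∨ 2/5 = 2/5
((¬(¬A ∨ B) ∧ (((A ∧ C) ∨ C) ∨ (B → C))) ∧ (¬(A ∧ A) → (((A ∨ C) ∧ ¬B) ∧ (A ∨ C)))) ∨ ((A ∧ (C ∧ A)) ∨ (¬(A → B) ∨ ((C → B) → C))) = 0 ∨ 2/5 = 2/5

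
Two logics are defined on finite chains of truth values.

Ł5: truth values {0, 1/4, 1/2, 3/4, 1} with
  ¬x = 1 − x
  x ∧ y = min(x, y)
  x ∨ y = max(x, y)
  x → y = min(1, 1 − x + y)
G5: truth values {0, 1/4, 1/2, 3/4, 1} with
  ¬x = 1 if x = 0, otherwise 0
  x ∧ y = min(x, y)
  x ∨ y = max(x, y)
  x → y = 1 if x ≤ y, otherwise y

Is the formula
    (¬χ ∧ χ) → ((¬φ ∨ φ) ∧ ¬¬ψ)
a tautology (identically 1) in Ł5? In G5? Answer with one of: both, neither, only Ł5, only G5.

only G5

In Ł5: at φ = 0, ψ = 0, χ = 1/4 the value is 3/4 — not a tautology.
In G5: every assignment gives 1 — tautology.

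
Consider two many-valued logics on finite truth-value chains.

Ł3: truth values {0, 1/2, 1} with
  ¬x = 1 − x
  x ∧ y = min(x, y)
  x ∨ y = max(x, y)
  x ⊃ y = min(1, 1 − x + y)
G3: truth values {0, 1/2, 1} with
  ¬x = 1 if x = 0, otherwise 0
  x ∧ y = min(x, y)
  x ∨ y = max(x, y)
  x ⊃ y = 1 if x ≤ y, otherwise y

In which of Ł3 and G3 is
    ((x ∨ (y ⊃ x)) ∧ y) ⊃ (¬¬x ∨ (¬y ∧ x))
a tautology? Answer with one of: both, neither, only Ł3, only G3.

In Ł3: at x = 0, y = 1/2 the value is 1/2 — not a tautology.
In G3: every assignment gives 1 — tautology.

only G3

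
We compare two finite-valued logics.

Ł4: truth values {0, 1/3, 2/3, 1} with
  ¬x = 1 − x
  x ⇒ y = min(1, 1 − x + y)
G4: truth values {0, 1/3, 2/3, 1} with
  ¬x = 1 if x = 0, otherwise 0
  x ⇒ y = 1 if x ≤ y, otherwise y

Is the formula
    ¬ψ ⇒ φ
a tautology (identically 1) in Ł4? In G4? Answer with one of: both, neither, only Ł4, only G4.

In Ł4: at φ = 0, ψ = 0 the value is 0 — not a tautology.
In G4: at φ = 0, ψ = 0 the value is 0 — not a tautology.

neither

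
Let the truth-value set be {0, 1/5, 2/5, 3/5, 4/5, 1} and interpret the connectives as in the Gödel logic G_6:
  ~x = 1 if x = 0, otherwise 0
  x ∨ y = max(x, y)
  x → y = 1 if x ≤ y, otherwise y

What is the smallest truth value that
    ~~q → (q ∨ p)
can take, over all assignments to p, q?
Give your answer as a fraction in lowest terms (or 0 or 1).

Take p = 0, q = 1/5:
~q = ~1/5 = 0
~~q = ~0 = 1
q ∨ p = 1/5 ∨ 0 = 1/5
~~q → (q ∨ p) = 1 → 1/5 = 1/5
No assignment yields a value below 1/5, so this is the minimum.

1/5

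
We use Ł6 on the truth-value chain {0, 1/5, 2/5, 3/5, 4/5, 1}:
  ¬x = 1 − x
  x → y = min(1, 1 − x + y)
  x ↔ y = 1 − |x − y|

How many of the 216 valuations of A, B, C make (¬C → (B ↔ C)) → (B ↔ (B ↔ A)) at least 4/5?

value 1: 76 assignments (counts)
value 4/5: 50 assignments (counts)
value 3/5: 36 assignments
value 2/5: 30 assignments
value 1/5: 15 assignments
value 0: 9 assignments
So 126 of the 216 assignments meet the threshold.

126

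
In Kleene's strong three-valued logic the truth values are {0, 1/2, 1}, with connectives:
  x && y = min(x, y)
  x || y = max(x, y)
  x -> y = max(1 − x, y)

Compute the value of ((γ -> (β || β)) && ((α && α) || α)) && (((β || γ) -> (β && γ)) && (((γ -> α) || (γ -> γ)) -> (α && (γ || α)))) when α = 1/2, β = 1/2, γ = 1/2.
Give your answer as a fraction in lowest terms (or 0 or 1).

1/2

β || β = 1/2 || 1/2 = 1/2
γ -> (β || β) = 1/2 -> 1/2 = 1/2
α && α = 1/2 && 1/2 = 1/2
(α && α) || α = 1/2 || 1/2 = 1/2
(γ -> (β || β)) && ((α && α) || α) = 1/2 && 1/2 = 1/2
β || γ = 1/2 || 1/2 = 1/2
β && γ = 1/2 && 1/2 = 1/2
(β || γ) -> (β && γ) = 1/2 -> 1/2 = 1/2
γ -> α = 1/2 -> 1/2 = 1/2
γ -> γ = 1/2 -> 1/2 = 1/2
(γ -> α) || (γ -> γ) = 1/2 || 1/2 = 1/2
γ || α = 1/2 || 1/2 = 1/2
α && (γ || α) = 1/2 && 1/2 = 1/2
((γ -> α) || (γ -> γ)) -> (α && (γ || α)) = 1/2 -> 1/2 = 1/2
((β || γ) -> (β && γ)) && (((γ -> α) || (γ -> γ)) -> (α && (γ || α))) = 1/2 && 1/2 = 1/2
((γ -> (β || β)) && ((α && α) || α)) && (((β || γ) -> (β && γ)) && (((γ -> α) || (γ -> γ)) -> (α && (γ || α)))) = 1/2 && 1/2 = 1/2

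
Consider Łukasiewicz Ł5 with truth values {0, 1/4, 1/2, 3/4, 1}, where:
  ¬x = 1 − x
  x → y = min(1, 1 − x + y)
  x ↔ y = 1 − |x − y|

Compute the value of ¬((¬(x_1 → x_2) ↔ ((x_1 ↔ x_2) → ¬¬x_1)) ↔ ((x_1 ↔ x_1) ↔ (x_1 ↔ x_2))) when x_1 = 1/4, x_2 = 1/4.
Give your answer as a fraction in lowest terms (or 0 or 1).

1/4

x_1 → x_2 = 1/4 → 1/4 = 1
¬(x_1 → x_2) = ¬1 = 0
x_1 ↔ x_2 = 1/4 ↔ 1/4 = 1
¬x_1 = ¬1/4 = 3/4
¬¬x_1 = ¬3/4 = 1/4
(x_1 ↔ x_2) → ¬¬x_1 = 1 → 1/4 = 1/4
¬(x_1 → x_2) ↔ ((x_1 ↔ x_2) → ¬¬x_1) = 0 ↔ 1/4 = 3/4
x_1 ↔ x_1 = 1/4 ↔ 1/4 = 1
x_1 ↔ x_2 = 1/4 ↔ 1/4 = 1
(x_1 ↔ x_1) ↔ (x_1 ↔ x_2) = 1 ↔ 1 = 1
(¬(x_1 → x_2) ↔ ((x_1 ↔ x_2) → ¬¬x_1)) ↔ ((x_1 ↔ x_1) ↔ (x_1 ↔ x_2)) = 3/4 ↔ 1 = 3/4
¬((¬(x_1 → x_2) ↔ ((x_1 ↔ x_2) → ¬¬x_1)) ↔ ((x_1 ↔ x_1) ↔ (x_1 ↔ x_2))) = ¬3/4 = 1/4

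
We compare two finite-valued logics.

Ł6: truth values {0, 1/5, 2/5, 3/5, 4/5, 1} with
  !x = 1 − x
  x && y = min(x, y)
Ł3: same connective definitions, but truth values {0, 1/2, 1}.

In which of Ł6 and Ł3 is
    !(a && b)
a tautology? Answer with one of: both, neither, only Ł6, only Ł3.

In Ł6: at a = 1/5, b = 1/5 the value is 4/5 — not a tautology.
In Ł3: at a = 1/2, b = 1/2 the value is 1/2 — not a tautology.

neither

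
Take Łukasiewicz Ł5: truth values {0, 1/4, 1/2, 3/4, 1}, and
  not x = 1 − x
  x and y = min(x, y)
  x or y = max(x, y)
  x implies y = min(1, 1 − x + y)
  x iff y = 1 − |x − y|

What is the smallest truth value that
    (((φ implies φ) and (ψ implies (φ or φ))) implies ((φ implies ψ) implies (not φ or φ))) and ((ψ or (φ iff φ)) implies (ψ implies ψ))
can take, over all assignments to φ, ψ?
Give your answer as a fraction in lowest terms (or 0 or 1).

Take φ = 1/2, ψ = 1/2:
φ implies φ = 1/2 implies 1/2 = 1
φ or φ = 1/2 or 1/2 = 1/2
ψ implies (φ or φ) = 1/2 implies 1/2 = 1
(φ implies φ) and (ψ implies (φ or φ)) = 1 and 1 = 1
φ implies ψ = 1/2 implies 1/2 = 1
not φ = not 1/2 = 1/2
not φ or φ = 1/2 or 1/2 = 1/2
(φ implies ψ) implies (not φ or φ) = 1 implies 1/2 = 1/2
((φ implies φ) and (ψ implies (φ or φ))) implies ((φ implies ψ) implies (not φ or φ)) = 1 implies 1/2 = 1/2
φ iff φ = 1/2 iff 1/2 = 1
ψ or (φ iff φ) = 1/2 or 1 = 1
ψ implies ψ = 1/2 implies 1/2 = 1
(ψ or (φ iff φ)) implies (ψ implies ψ) = 1 implies 1 = 1
(((φ implies φ) and (ψ implies (φ or φ))) implies ((φ implies ψ) implies (not φ or φ))) and ((ψ or (φ iff φ)) implies (ψ implies ψ)) = 1/2 and 1 = 1/2
No assignment yields a value below 1/2, so this is the minimum.

1/2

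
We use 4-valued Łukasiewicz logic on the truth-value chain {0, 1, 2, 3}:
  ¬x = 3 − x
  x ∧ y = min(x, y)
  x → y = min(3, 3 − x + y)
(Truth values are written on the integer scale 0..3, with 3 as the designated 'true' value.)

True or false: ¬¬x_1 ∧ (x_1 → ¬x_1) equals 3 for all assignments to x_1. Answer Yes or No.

Counterexample: take x_1 = 0.
¬x_1 = ¬0 = 3
¬¬x_1 = ¬3 = 0
¬x_1 = ¬0 = 3
x_1 → ¬x_1 = 0 → 3 = 3
¬¬x_1 ∧ (x_1 → ¬x_1) = 0 ∧ 3 = 0
This gives 0 ≠ 3.

No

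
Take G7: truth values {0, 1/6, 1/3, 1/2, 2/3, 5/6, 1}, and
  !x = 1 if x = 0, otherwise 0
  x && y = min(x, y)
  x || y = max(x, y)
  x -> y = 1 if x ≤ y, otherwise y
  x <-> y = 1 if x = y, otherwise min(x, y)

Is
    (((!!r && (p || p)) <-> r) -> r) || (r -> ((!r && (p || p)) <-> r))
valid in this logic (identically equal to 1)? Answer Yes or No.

Counterexample: take p = 1/6, r = 1/6.
!r = !1/6 = 0
!!r = !0 = 1
p || p = 1/6 || 1/6 = 1/6
!!r && (p || p) = 1 && 1/6 = 1/6
(!!r && (p || p)) <-> r = 1/6 <-> 1/6 = 1
((!!r && (p || p)) <-> r) -> r = 1 -> 1/6 = 1/6
!r = !1/6 = 0
p || p = 1/6 || 1/6 = 1/6
!r && (p || p) = 0 && 1/6 = 0
(!r && (p || p)) <-> r = 0 <-> 1/6 = 0
r -> ((!r && (p || p)) <-> r) = 1/6 -> 0 = 0
(((!!r && (p || p)) <-> r) -> r) || (r -> ((!r && (p || p)) <-> r)) = 1/6 || 0 = 1/6
This gives 1/6 ≠ 1.

No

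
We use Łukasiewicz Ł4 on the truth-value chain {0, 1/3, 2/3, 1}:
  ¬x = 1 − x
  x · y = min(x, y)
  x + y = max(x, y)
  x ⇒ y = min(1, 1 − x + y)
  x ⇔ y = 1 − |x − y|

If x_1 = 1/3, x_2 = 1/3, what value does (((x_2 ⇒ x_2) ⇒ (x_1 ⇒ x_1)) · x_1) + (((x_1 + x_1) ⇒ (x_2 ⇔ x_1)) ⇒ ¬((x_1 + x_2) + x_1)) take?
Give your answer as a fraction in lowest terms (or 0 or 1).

x_2 ⇒ x_2 = 1/3 ⇒ 1/3 = 1
x_1 ⇒ x_1 = 1/3 ⇒ 1/3 = 1
(x_2 ⇒ x_2) ⇒ (x_1 ⇒ x_1) = 1 ⇒ 1 = 1
((x_2 ⇒ x_2) ⇒ (x_1 ⇒ x_1)) · x_1 = 1 · 1/3 = 1/3
x_1 + x_1 = 1/3 + 1/3 = 1/3
x_2 ⇔ x_1 = 1/3 ⇔ 1/3 = 1
(x_1 + x_1) ⇒ (x_2 ⇔ x_1) = 1/3 ⇒ 1 = 1
x_1 + x_2 = 1/3 + 1/3 = 1/3
(x_1 + x_2) + x_1 = 1/3 + 1/3 = 1/3
¬((x_1 + x_2) + x_1) = ¬1/3 = 2/3
((x_1 + x_1) ⇒ (x_2 ⇔ x_1)) ⇒ ¬((x_1 + x_2) + x_1) = 1 ⇒ 2/3 = 2/3
(((x_2 ⇒ x_2) ⇒ (x_1 ⇒ x_1)) · x_1) + (((x_1 + x_1) ⇒ (x_2 ⇔ x_1)) ⇒ ¬((x_1 + x_2) + x_1)) = 1/3 + 2/3 = 2/3

2/3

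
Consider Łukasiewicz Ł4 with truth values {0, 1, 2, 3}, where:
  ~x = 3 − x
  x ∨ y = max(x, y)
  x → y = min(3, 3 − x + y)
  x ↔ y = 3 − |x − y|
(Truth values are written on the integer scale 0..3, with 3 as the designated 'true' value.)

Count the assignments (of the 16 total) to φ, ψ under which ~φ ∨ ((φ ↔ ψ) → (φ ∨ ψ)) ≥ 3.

13

φ = 0, ψ = 0 ↦ 3  ≥
φ = 0, ψ = 1 ↦ 3  ≥
φ = 0, ψ = 2 ↦ 3  ≥
φ = 0, ψ = 3 ↦ 3  ≥
φ = 1, ψ = 0 ↦ 2  <
φ = 1, ψ = 1 ↦ 2  <
φ = 1, ψ = 2 ↦ 3  ≥
φ = 1, ψ = 3 ↦ 3  ≥
φ = 2, ψ = 0 ↦ 3  ≥
φ = 2, ψ = 1 ↦ 3  ≥
φ = 2, ψ = 2 ↦ 2  <
φ = 2, ψ = 3 ↦ 3  ≥
φ = 3, ψ = 0 ↦ 3  ≥
φ = 3, ψ = 1 ↦ 3  ≥
φ = 3, ψ = 2 ↦ 3  ≥
φ = 3, ψ = 3 ↦ 3  ≥
So 13 of the 16 assignments meet the threshold.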